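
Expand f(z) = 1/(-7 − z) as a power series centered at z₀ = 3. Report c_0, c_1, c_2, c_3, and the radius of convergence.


Let w = z − z₀, so z = z₀ + w.
Then -7 − z = -7 − (z₀ + w) = (-7 − z₀) − w = -10 − w.
f(z) = 1/(-10 − w) = (1/(-10)) · 1/(1 − w/(-10)) = Σ_{n≥0} w^n / (-10)^(n+1).
So c_n = 1/(-10)^(n+1):
  c_0 = 1/(-10)^1 = -1/10.
  c_1 = 1/(-10)^2 = 1/100.
  c_2 = 1/(-10)^3 = -1/1000.
  c_3 = 1/(-10)^4 = 1/10000.
The series is valid for |w/d| < 1, i.e. |z − z₀| < |d|.
Radius of convergence: R = |-7 − z₀| = |-10| = 10 (distance from z₀ to the singularity z = -7).

c_0 = -1/10, c_1 = 1/100, c_2 = -1/1000, c_3 = 1/10000; R = 10.


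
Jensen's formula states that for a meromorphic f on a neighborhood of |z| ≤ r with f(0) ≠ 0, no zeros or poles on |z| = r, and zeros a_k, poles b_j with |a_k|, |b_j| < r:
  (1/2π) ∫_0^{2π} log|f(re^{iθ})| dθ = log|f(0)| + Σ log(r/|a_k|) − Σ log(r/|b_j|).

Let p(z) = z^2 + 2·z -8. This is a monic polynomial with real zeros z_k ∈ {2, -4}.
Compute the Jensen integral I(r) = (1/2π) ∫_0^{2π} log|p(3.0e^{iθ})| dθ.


Zeros: -4, 2; r = 3.0.
Inside |z| < r: 2. Outside (|z| ≥ r): -4.
p(0) = -8, so log|p(0)| = log(8) = 2.0794.
Apply Jensen: I(r) = log|p(0)| + Σ_k log(r/|z_k|), summed over zeros inside |z| < r.
  log(r/|z_k|) for z_k = 2: log(3.0/2) = 0.4055
  Outside zeros (-4) contribute nothing to the Jensen sum.
Sum over inside zeros: 0.4055.
I(r) = log|p(0)| + (inside sum) = 2.0794 + 0.4055 = 2.4849.
Note: since some zeros are outside |z| ≤ r, the simplified n·log(r) form does NOT apply — only the inside zeros contribute.

I(r) ≈ 2.4849.


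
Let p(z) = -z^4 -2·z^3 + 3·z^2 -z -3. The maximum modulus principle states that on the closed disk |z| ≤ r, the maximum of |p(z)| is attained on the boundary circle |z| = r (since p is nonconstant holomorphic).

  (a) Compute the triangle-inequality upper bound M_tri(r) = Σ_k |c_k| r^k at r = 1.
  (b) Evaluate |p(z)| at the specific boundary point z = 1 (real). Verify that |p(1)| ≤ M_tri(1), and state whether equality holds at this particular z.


Coefficients: c_0 = -3, c_1 = -1, c_2 = 3, c_3 = -2, c_4 = -1. Radius r = 1.
Part (a). Triangle bound: M_tri(r) = Σ_k |c_k| r^k
  = |-3|·1^0 + |-1|·1^1 + |3|·1^2 + |-2|·1^3 + |-1|·1^4
  = 3 + 1 + 3 + 2 + 1 = 10.
This bounds M(r) := max_{|z|=r} |p(z)| from above; equality holds iff all terms c_k z^k can be made to align in phase at a single z on |z|=r.
Part (b). At z = 1 (real, on the circle |z| = r):
  p(1) = (-3)·1^0 + (-1)·1^1 + (3)·1^2 + (-2)·1^3 + (-1)·1^4 = -4.
  |p(1)| = 4.
Check: |p(1)| = 4 ≤ 10 = M_tri(1). ✓ Equality does not hold at z = 1 (the coefficients have mixed signs, so the terms do not all align in phase there).

M_tri(1) = 10; |p(1)| = 4; equality at z=1: no.


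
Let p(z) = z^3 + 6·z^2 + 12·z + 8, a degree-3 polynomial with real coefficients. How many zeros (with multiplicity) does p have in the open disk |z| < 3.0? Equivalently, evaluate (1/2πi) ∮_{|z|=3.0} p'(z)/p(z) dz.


The zeros of p are: -2, -2, -2.
Their magnitudes are: 2, 2, 2.
Zeros with |z| < R = 3.0: -2, -2, -2.
Count = 3.
By the argument principle, (1/2πi) ∮_{|z|=R} p'(z)/p(z) dz equals exactly this count.

Number of zeros inside |z| < 3.0: 3.


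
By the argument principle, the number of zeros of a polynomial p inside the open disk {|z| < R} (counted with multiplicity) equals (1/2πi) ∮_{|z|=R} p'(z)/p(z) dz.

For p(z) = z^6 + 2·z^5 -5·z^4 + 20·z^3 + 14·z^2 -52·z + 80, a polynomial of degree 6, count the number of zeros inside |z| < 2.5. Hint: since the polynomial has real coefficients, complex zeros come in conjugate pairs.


The zeros of p are: (1 + 2i), (1 - 2i), (1 + 1i), (1 - 1i), -4, -2.
Their magnitudes are: 2.236, 2.236, 1.414, 1.414, 4, 2.
Zeros with |z| < R = 2.5: (1 + 2i), (1 - 2i), (1 + 1i), (1 - 1i), -2.
Count = 5.
By the argument principle, (1/2πi) ∮_{|z|=R} p'(z)/p(z) dz equals exactly this count.

Number of zeros inside |z| < 2.5: 5.


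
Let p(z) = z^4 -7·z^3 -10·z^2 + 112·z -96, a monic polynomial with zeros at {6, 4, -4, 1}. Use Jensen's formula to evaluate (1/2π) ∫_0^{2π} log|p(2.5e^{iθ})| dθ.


Zeros: -4, 1, 4, 6; r = 2.5.
Inside |z| < r: 1. Outside (|z| ≥ r): -4, 4, 6.
p(0) = -96, so log|p(0)| = log(96) = 4.5643.
Apply Jensen: I(r) = log|p(0)| + Σ_k log(r/|z_k|), summed over zeros inside |z| < r.
  log(r/|z_k|) for z_k = 1: log(2.5/1) = 0.9163
  Outside zeros (-4, 4, 6) contribute nothing to the Jensen sum.
Sum over inside zeros: 0.9163.
I(r) = log|p(0)| + (inside sum) = 4.5643 + 0.9163 = 5.4806.
Note: since some zeros are outside |z| ≤ r, the simplified n·log(r) form does NOT apply — only the inside zeros contribute.

I(r) ≈ 5.4806.


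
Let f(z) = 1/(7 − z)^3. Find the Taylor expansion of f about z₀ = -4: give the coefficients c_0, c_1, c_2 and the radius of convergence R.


Let w = z − z₀, so z = z₀ + w.
Then 7 − z = 7 − (z₀ + w) = (7 − z₀) − w = 11 − w.
f(z) = 1/(11 − w)^3 = (1/(11)^3) · (1 − w/(11))^{−3}.
By the binomial series (1−u)^{−3} = Σ_{n≥0} C(n+2, 2) u^n for |u|<1, with u = w/(11):
  c_n = C(n+2, 2) / (11)^(n+3).
  c_0 = 1/(11)^3 = 1/1331.
  c_1 = 3/(11)^4 = 3/14641.
  c_2 = 6/(11)^5 = 6/161051.
The series is valid for |w/d| < 1, i.e. |z − z₀| < |d|.
Radius of convergence: R = |7 − z₀| = |11| = 11 (distance from z₀ to the singularity z = 7).

c_0 = 1/1331, c_1 = 3/14641, c_2 = 6/161051; R = 11.


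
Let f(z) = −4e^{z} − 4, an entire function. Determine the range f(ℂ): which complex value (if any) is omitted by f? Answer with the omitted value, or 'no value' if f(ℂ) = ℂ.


Little Picard bounds the complement of f(ℂ) to at most one point.
e^{z} is never zero on ℂ, so -4·e^{z} takes every value in ℂ ∖ {0}. Adding -4 shifts the range to ℂ ∖ {-4}. Thus f omits exactly the value -4.

Omitted value: -4.


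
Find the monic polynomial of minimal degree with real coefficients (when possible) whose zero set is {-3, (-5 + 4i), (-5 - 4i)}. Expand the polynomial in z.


The polynomial is p(z) = ∏_{α ∈ S} (z − α), where S = {-3, (-5 + 4i), (-5 - 4i)}.
Expanding the product yields: p(z) = z^3 + 13·z^2 + 71·z + 123.
Note conjugate pairs combine to real quadratics: (z − (-5+4i))(z − (-5−4i)) = z² + 10z + 41.
The resulting polynomial has degree 3 and real coefficients as required.

p(z) = z^3 + 13·z^2 + 71·z + 123.


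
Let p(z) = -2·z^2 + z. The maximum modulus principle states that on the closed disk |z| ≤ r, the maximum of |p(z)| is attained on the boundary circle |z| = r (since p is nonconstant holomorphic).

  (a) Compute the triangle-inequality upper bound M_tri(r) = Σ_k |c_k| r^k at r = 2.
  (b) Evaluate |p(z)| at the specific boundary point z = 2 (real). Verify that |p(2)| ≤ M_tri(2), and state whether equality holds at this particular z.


Coefficients: c_0 = 0, c_1 = 1, c_2 = -2. Radius r = 2.
Part (a). Triangle bound: M_tri(r) = Σ_k |c_k| r^k
  = |0|·2^0 + |1|·2^1 + |-2|·2^2
  = 0 + 2 + 8 = 10.
This bounds M(r) := max_{|z|=r} |p(z)| from above; equality holds iff all terms c_k z^k can be made to align in phase at a single z on |z|=r.
Part (b). At z = 2 (real, on the circle |z| = r):
  p(2) = (0)·2^0 + (1)·2^1 + (-2)·2^2 = -6.
  |p(2)| = 6.
Check: |p(2)| = 6 ≤ 10 = M_tri(2). ✓ Equality does not hold at z = 2 (the coefficients have mixed signs, so the terms do not all align in phase there).

M_tri(2) = 10; |p(2)| = 6; equality at z=2: no.


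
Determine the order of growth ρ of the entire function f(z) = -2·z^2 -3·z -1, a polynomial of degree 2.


|f(z)| ≤ Σ|c_k|·r^k = O(r^2) as r → ∞. Polynomial growth is O(e^{r^ε}) for every ε > 0 (since r^2/e^{r^ε} → 0), so ρ ≤ ε for all ε > 0, i.e. ρ = 0. Every nonconstant polynomial has order 0.
Therefore ρ = 0.

Order ρ = 0.


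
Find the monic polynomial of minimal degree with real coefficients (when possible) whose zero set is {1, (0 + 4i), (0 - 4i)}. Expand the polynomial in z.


The polynomial is p(z) = ∏_{α ∈ S} (z − α), where S = {1, (0 + 4i), (0 - 4i)}.
Expanding the product yields: p(z) = z^3 -z^2 + 16·z -16.
Note conjugate pairs combine to real quadratics: (z − (0+4i))(z − (0−4i)) = z² + 16.
The resulting polynomial has degree 3 and real coefficients as required.

p(z) = z^3 -z^2 + 16·z -16.


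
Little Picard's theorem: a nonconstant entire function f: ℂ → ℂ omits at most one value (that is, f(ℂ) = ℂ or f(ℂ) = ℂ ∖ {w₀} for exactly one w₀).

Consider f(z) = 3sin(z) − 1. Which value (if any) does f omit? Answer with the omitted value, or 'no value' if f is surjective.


Little Picard bounds the complement of f(ℂ) to at most one point.
sin is entire and surjective onto ℂ: for every w ∈ ℂ, sin(ζ) = w has a solution ζ ∈ ℂ (e.g., via the complex inverse arcsin). With ζ = z this gives z = ζ/(1). Then 3·sin(z) takes every value in 3·ℂ = ℂ, and adding -1 is a bijection of ℂ. So f is surjective and omits no value. (Note: only on the real line is sin bounded by [−1, 1].)

Omitted value: no value.


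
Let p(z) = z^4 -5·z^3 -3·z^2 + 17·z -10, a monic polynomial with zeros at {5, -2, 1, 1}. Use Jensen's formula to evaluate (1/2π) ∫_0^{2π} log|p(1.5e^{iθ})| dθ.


Zeros: -2, 1, 1, 5; r = 1.5.
Inside |z| < r: 1, 1. Outside (|z| ≥ r): -2, 5.
p(0) = -10, so log|p(0)| = log(10) = 2.3026.
Apply Jensen: I(r) = log|p(0)| + Σ_k log(r/|z_k|), summed over zeros inside |z| < r.
  log(r/|z_k|) for z_k = 1: log(1.5/1) = 0.4055
  log(r/|z_k|) for z_k = 1: log(1.5/1) = 0.4055
  Outside zeros (-2, 5) contribute nothing to the Jensen sum.
Sum over inside zeros: 0.8109.
I(r) = log|p(0)| + (inside sum) = 2.3026 + 0.8109 = 3.1135.
Note: since some zeros are outside |z| ≤ r, the simplified n·log(r) form does NOT apply — only the inside zeros contribute.

I(r) ≈ 3.1135.


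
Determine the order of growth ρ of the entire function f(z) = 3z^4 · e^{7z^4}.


M(r) = max_{|z|=r} |3|·|z|^4·|e^{7z^4}| = 3·r^4 · e^{7r^4} (the factors attain their maxima compatibly on |z|=r). Then log M(r) = log 3 + 4·log r + 7r^4, dominated by the last term, so log log M(r) ~ 4·log r. The polynomial factor 3z^4 contributes only a log r term and does not affect the order. ρ = 4.
Therefore ρ = 4.

Order ρ = 4.


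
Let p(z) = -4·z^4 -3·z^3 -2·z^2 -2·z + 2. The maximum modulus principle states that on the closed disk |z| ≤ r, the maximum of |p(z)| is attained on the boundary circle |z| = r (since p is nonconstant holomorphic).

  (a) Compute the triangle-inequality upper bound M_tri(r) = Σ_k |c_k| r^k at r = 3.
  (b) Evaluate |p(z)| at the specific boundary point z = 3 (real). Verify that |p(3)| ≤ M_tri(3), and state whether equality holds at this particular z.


Coefficients: c_0 = 2, c_1 = -2, c_2 = -2, c_3 = -3, c_4 = -4. Radius r = 3.
Part (a). Triangle bound: M_tri(r) = Σ_k |c_k| r^k
  = |2|·3^0 + |-2|·3^1 + |-2|·3^2 + |-3|·3^3 + |-4|·3^4
  = 2 + 6 + 18 + 81 + 324 = 431.
This bounds M(r) := max_{|z|=r} |p(z)| from above; equality holds iff all terms c_k z^k can be made to align in phase at a single z on |z|=r.
Part (b). At z = 3 (real, on the circle |z| = r):
  p(3) = (2)·3^0 + (-2)·3^1 + (-2)·3^2 + (-3)·3^3 + (-4)·3^4 = -427.
  |p(3)| = 427.
Check: |p(3)| = 427 ≤ 431 = M_tri(3). ✓ Equality does not hold at z = 3 (the coefficients have mixed signs, so the terms do not all align in phase there).

M_tri(3) = 431; |p(3)| = 427; equality at z=3: no.


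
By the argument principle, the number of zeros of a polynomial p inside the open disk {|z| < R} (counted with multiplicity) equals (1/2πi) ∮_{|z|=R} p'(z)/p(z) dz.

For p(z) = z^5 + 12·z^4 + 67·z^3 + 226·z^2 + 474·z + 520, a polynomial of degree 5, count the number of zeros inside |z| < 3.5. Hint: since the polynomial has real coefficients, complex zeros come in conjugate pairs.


The zeros of p are: -4, (-3 + 2i), (-3 - 2i), (-1 + 3i), (-1 - 3i).
Their magnitudes are: 4, 3.606, 3.606, 3.162, 3.162.
Zeros with |z| < R = 3.5: (-1 + 3i), (-1 - 3i).
Count = 2.
By the argument principle, (1/2πi) ∮_{|z|=R} p'(z)/p(z) dz equals exactly this count.

Number of zeros inside |z| < 3.5: 2.


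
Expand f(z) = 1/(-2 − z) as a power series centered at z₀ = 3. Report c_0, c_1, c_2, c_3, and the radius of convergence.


Let w = z − z₀, so z = z₀ + w.
Then -2 − z = -2 − (z₀ + w) = (-2 − z₀) − w = -5 − w.
f(z) = 1/(-5 − w) = (1/(-5)) · 1/(1 − w/(-5)) = Σ_{n≥0} w^n / (-5)^(n+1).
So c_n = 1/(-5)^(n+1):
  c_0 = 1/(-5)^1 = -1/5.
  c_1 = 1/(-5)^2 = 1/25.
  c_2 = 1/(-5)^3 = -1/125.
  c_3 = 1/(-5)^4 = 1/625.
The series is valid for |w/d| < 1, i.e. |z − z₀| < |d|.
Radius of convergence: R = |-2 − z₀| = |-5| = 5 (distance from z₀ to the singularity z = -2).

c_0 = -1/5, c_1 = 1/25, c_2 = -1/125, c_3 = 1/625; R = 5.


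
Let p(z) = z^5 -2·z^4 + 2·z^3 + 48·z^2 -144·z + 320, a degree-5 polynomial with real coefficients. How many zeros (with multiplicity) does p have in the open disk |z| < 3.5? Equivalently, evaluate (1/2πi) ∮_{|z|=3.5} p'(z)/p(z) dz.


The zeros of p are: -4, (2 + 2i), (2 - 2i), (1 + 3i), (1 - 3i).
Their magnitudes are: 4, 2.828, 2.828, 3.162, 3.162.
Zeros with |z| < R = 3.5: (2 + 2i), (2 - 2i), (1 + 3i), (1 - 3i).
Count = 4.
By the argument principle, (1/2πi) ∮_{|z|=R} p'(z)/p(z) dz equals exactly this count.

Number of zeros inside |z| < 3.5: 4.


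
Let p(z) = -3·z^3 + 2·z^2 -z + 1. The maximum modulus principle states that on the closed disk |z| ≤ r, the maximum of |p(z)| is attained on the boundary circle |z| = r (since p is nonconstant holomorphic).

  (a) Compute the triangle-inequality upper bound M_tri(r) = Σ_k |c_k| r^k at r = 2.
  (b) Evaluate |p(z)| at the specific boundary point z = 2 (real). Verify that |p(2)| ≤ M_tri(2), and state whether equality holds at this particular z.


Coefficients: c_0 = 1, c_1 = -1, c_2 = 2, c_3 = -3. Radius r = 2.
Part (a). Triangle bound: M_tri(r) = Σ_k |c_k| r^k
  = |1|·2^0 + |-1|·2^1 + |2|·2^2 + |-3|·2^3
  = 1 + 2 + 8 + 24 = 35.
This bounds M(r) := max_{|z|=r} |p(z)| from above; equality holds iff all terms c_k z^k can be made to align in phase at a single z on |z|=r.
Part (b). At z = 2 (real, on the circle |z| = r):
  p(2) = (1)·2^0 + (-1)·2^1 + (2)·2^2 + (-3)·2^3 = -17.
  |p(2)| = 17.
Check: |p(2)| = 17 ≤ 35 = M_tri(2). ✓ Equality does not hold at z = 2 (the coefficients have mixed signs, so the terms do not all align in phase there).

M_tri(2) = 35; |p(2)| = 17; equality at z=2: no.


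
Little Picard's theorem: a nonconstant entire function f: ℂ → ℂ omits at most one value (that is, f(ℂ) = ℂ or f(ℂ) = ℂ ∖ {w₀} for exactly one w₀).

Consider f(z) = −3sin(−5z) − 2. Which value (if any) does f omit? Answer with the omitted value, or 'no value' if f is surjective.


Little Picard bounds the complement of f(ℂ) to at most one point.
sin is entire and surjective onto ℂ: for every w ∈ ℂ, sin(ζ) = w has a solution ζ ∈ ℂ (e.g., via the complex inverse arcsin). With ζ = −5z this gives z = ζ/(-5). Then -3·sin(−5z) takes every value in -3·ℂ = ℂ, and adding -2 is a bijection of ℂ. So f is surjective and omits no value. (Note: only on the real line is sin bounded by [−1, 1].)

Omitted value: no value.


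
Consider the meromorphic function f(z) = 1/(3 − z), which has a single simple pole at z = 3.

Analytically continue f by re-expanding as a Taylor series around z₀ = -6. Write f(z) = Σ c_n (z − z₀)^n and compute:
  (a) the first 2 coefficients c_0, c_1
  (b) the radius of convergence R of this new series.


Let w = z − z₀, so z = z₀ + w.
Then 3 − z = 3 − (z₀ + w) = (3 − z₀) − w = 9 − w.
f(z) = 1/(9 − w) = (1/(9)) · 1/(1 − w/(9)) = Σ_{n≥0} w^n / (9)^(n+1).
So c_n = 1/(9)^(n+1):
  c_0 = 1/(9)^1 = 1/9.
  c_1 = 1/(9)^2 = 1/81.
The series is valid for |w/d| < 1, i.e. |z − z₀| < |d|.
Radius of convergence: R = |3 − z₀| = |9| = 9 (distance from z₀ to the singularity z = 3).

c_0 = 1/9, c_1 = 1/81; R = 9.


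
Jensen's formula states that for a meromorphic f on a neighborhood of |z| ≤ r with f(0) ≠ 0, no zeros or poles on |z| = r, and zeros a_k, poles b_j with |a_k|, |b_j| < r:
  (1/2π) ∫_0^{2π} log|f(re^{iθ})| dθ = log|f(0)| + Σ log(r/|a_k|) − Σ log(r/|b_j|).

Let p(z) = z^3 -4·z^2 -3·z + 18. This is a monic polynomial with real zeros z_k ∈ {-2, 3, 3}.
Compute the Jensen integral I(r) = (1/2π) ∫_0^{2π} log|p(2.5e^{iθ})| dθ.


Zeros: -2, 3, 3; r = 2.5.
Inside |z| < r: -2. Outside (|z| ≥ r): 3, 3.
p(0) = 18, so log|p(0)| = log(18) = 2.8904.
Apply Jensen: I(r) = log|p(0)| + Σ_k log(r/|z_k|), summed over zeros inside |z| < r.
  log(r/|z_k|) for z_k = -2: log(2.5/2) = 0.2231
  Outside zeros (3, 3) contribute nothing to the Jensen sum.
Sum over inside zeros: 0.2231.
I(r) = log|p(0)| + (inside sum) = 2.8904 + 0.2231 = 3.1135.
Note: since some zeros are outside |z| ≤ r, the simplified n·log(r) form does NOT apply — only the inside zeros contribute.

I(r) ≈ 3.1135.


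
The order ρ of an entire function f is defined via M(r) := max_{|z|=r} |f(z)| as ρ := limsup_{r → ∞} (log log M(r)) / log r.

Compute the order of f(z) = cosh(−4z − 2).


cosh(w) is a linear combination of e^{iw} and e^{−iw} (or e^w, e^{−w} in the hyperbolic case), so |cosh(w)| ≤ e^{|w|}. With w = −4z − 2, |w| ≤ 4|z| + 2 = 4r + 2 on |z| = r, giving M(r) ≤ e^{4r + 2}, so ρ ≤ 1. On a suitable ray (z = it for sin/cos; z = t for sinh/cosh, t real → ∞), |cosh(−4z − 2)| grows like e^{4|t|}/2, so ρ ≥ 1. Hence ρ = 1.
Therefore ρ = 1.

Order ρ = 1.


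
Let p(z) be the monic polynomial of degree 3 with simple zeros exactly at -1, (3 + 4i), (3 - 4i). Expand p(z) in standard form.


The polynomial is p(z) = ∏_{α ∈ S} (z − α), where S = {-1, (3 + 4i), (3 - 4i)}.
Expanding the product yields: p(z) = z^3 -5·z^2 + 19·z + 25.
Note conjugate pairs combine to real quadratics: (z − (3+4i))(z − (3−4i)) = z² − 6z + 25.
The resulting polynomial has degree 3 and real coefficients as required.

p(z) = z^3 -5·z^2 + 19·z + 25.


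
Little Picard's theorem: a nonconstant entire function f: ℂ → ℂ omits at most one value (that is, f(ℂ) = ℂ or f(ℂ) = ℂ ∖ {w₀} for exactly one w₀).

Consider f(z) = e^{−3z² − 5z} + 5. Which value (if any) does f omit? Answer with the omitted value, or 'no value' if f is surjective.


Little Picard bounds the complement of f(ℂ) to at most one point.
The exponent g(z) = −3z² − 5z is a nonconstant polynomial, hence surjective onto ℂ. So e^{g(z)} takes every value in {e^w : w ∈ ℂ} = ℂ ∖ {0}. Adding 5 shifts the range to ℂ ∖ {5}. f omits exactly 5.

Omitted value: 5.


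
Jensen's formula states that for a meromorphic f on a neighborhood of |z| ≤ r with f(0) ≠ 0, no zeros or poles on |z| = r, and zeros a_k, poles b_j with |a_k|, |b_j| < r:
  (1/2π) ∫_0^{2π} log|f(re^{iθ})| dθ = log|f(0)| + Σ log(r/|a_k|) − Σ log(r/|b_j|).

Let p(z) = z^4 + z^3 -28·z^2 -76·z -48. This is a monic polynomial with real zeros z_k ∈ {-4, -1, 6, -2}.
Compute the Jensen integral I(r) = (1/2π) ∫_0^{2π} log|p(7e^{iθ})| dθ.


Zeros: -4, -2, -1, 6; r = 7.
Inside |z| < r: -4, -2, -1, 6. Outside (|z| ≥ r): ∅.
p(0) = -48, so log|p(0)| = log(48) = 3.8712.
Apply Jensen: I(r) = log|p(0)| + Σ_k log(r/|z_k|), summed over zeros inside |z| < r.
  log(r/|z_k|) for z_k = -4: log(7/4) = 0.5596
  log(r/|z_k|) for z_k = -1: log(7/1) = 1.9459
  log(r/|z_k|) for z_k = 6: log(7/6) = 0.1542
  log(r/|z_k|) for z_k = -2: log(7/2) = 1.2528
Sum over inside zeros: 3.9124.
I(r) = log|p(0)| + (inside sum) = 3.8712 + 3.9124 = 7.7836.
Closed form (all zeros inside, monic): I(r) = n·log(r) = 4·log(7) = 7.7836. ✓

I(r) ≈ 7.7836.


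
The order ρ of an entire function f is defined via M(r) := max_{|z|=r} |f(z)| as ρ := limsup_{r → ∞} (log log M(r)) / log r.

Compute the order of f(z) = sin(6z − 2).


sin(w) is a linear combination of e^{iw} and e^{−iw} (or e^w, e^{−w} in the hyperbolic case), so |sin(w)| ≤ e^{|w|}. With w = 6z − 2, |w| ≤ 6|z| + 2 = 6r + 2 on |z| = r, giving M(r) ≤ e^{6r + 2}, so ρ ≤ 1. On a suitable ray (z = it for sin/cos; z = t for sinh/cosh, t real → ∞), |sin(6z − 2)| grows like e^{6|t|}/2, so ρ ≥ 1. Hence ρ = 1.
Therefore ρ = 1.

Order ρ = 1.


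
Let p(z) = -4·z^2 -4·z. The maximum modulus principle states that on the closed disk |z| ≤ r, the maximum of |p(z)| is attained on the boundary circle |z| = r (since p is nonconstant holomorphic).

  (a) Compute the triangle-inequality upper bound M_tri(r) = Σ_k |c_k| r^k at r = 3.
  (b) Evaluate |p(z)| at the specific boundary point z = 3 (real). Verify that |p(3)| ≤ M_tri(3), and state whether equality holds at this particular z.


Coefficients: c_0 = 0, c_1 = -4, c_2 = -4. Radius r = 3.
Part (a). Triangle bound: M_tri(r) = Σ_k |c_k| r^k
  = |0|·3^0 + |-4|·3^1 + |-4|·3^2
  = 0 + 12 + 36 = 48.
This bounds M(r) := max_{|z|=r} |p(z)| from above; equality holds iff all terms c_k z^k can be made to align in phase at a single z on |z|=r.
Part (b). At z = 3 (real, on the circle |z| = r):
  p(3) = (0)·3^0 + (-4)·3^1 + (-4)·3^2 = -48.
  |p(3)| = 48.
Since all nonzero coefficients share the same sign, |p(3)| = 48 = M_tri(3); the triangle bound is attained at z = 3, so in fact M(r) = 48.

M_tri(3) = 48; |p(3)| = 48; equality at z=3: yes.


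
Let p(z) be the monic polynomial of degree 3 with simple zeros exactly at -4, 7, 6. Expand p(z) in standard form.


The polynomial is p(z) = ∏_{α ∈ S} (z − α), where S = {-4, 7, 6}.
Expanding the product yields: p(z) = z^3 -9·z^2 -10·z + 168.
The resulting polynomial has degree 3 and real coefficients as required.

p(z) = z^3 -9·z^2 -10·z + 168.


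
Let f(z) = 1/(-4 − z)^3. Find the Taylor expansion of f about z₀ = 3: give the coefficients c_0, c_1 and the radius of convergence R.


Let w = z − z₀, so z = z₀ + w.
Then -4 − z = -4 − (z₀ + w) = (-4 − z₀) − w = -7 − w.
f(z) = 1/(-7 − w)^3 = (1/(-7)^3) · (1 − w/(-7))^{−3}.
By the binomial series (1−u)^{−3} = Σ_{n≥0} C(n+2, 2) u^n for |u|<1, with u = w/(-7):
  c_n = C(n+2, 2) / (-7)^(n+3).
  c_0 = 1/(-7)^3 = -1/343.
  c_1 = 3/(-7)^4 = 3/2401.
The series is valid for |w/d| < 1, i.e. |z − z₀| < |d|.
Radius of convergence: R = |-4 − z₀| = |-7| = 7 (distance from z₀ to the singularity z = -4).

c_0 = -1/343, c_1 = 3/2401; R = 7.


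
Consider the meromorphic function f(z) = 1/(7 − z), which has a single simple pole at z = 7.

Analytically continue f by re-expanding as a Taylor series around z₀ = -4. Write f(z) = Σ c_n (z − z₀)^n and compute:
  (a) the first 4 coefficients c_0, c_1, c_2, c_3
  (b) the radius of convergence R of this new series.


Let w = z − z₀, so z = z₀ + w.
Then 7 − z = 7 − (z₀ + w) = (7 − z₀) − w = 11 − w.
f(z) = 1/(11 − w) = (1/(11)) · 1/(1 − w/(11)) = Σ_{n≥0} w^n / (11)^(n+1).
So c_n = 1/(11)^(n+1):
  c_0 = 1/(11)^1 = 1/11.
  c_1 = 1/(11)^2 = 1/121.
  c_2 = 1/(11)^3 = 1/1331.
  c_3 = 1/(11)^4 = 1/14641.
The series is valid for |w/d| < 1, i.e. |z − z₀| < |d|.
Radius of convergence: R = |7 − z₀| = |11| = 11 (distance from z₀ to the singularity z = 7).

c_0 = 1/11, c_1 = 1/121, c_2 = 1/1331, c_3 = 1/14641; R = 11.


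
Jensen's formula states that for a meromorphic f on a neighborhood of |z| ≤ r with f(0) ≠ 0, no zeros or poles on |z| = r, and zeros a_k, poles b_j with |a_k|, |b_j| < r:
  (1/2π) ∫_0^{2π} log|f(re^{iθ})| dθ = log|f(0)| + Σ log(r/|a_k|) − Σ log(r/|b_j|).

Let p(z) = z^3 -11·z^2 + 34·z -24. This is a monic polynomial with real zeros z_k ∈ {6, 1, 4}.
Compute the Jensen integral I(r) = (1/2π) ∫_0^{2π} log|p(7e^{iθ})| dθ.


Zeros: 1, 4, 6; r = 7.
Inside |z| < r: 1, 4, 6. Outside (|z| ≥ r): ∅.
p(0) = -24, so log|p(0)| = log(24) = 3.1781.
Apply Jensen: I(r) = log|p(0)| + Σ_k log(r/|z_k|), summed over zeros inside |z| < r.
  log(r/|z_k|) for z_k = 6: log(7/6) = 0.1542
  log(r/|z_k|) for z_k = 1: log(7/1) = 1.9459
  log(r/|z_k|) for z_k = 4: log(7/4) = 0.5596
Sum over inside zeros: 2.6597.
I(r) = log|p(0)| + (inside sum) = 3.1781 + 2.6597 = 5.8377.
Closed form (all zeros inside, monic): I(r) = n·log(r) = 3·log(7) = 5.8377. ✓

I(r) ≈ 5.8377.


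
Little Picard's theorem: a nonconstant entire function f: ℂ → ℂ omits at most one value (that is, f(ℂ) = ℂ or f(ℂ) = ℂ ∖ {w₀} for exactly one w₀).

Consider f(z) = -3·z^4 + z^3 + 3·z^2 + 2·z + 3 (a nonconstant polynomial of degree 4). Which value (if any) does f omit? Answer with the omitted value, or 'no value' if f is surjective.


Little Picard bounds the complement of f(ℂ) to at most one point.
For every w ∈ ℂ, the equation p(z) − w = 0 is a nonconstant polynomial in z and hence has at least one root by the fundamental theorem of algebra. So p is surjective onto ℂ, omitting no value.

Omitted value: no value.


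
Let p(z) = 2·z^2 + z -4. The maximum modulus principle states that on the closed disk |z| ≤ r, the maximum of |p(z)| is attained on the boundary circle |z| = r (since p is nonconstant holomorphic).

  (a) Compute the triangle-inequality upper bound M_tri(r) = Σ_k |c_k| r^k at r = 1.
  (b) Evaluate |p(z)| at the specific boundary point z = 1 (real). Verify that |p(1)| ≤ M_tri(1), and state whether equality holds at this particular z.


Coefficients: c_0 = -4, c_1 = 1, c_2 = 2. Radius r = 1.
Part (a). Triangle bound: M_tri(r) = Σ_k |c_k| r^k
  = |-4|·1^0 + |1|·1^1 + |2|·1^2
  = 4 + 1 + 2 = 7.
This bounds M(r) := max_{|z|=r} |p(z)| from above; equality holds iff all terms c_k z^k can be made to align in phase at a single z on |z|=r.
Part (b). At z = 1 (real, on the circle |z| = r):
  p(1) = (-4)·1^0 + (1)·1^1 + (2)·1^2 = -1.
  |p(1)| = 1.
Check: |p(1)| = 1 ≤ 7 = M_tri(1). ✓ Equality does not hold at z = 1 (the coefficients have mixed signs, so the terms do not all align in phase there).

M_tri(1) = 7; |p(1)| = 1; equality at z=1: no.


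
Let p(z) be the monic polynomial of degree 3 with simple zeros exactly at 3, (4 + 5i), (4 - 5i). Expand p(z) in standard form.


The polynomial is p(z) = ∏_{α ∈ S} (z − α), where S = {3, (4 + 5i), (4 - 5i)}.
Expanding the product yields: p(z) = z^3 -11·z^2 + 65·z -123.
Note conjugate pairs combine to real quadratics: (z − (4+5i))(z − (4−5i)) = z² − 8z + 41.
The resulting polynomial has degree 3 and real coefficients as required.

p(z) = z^3 -11·z^2 + 65·z -123.


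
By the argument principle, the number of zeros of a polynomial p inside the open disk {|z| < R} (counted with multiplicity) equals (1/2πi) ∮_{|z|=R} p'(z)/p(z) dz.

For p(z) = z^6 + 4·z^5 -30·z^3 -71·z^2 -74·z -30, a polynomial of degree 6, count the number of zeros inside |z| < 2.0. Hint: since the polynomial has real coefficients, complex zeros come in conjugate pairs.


The zeros of p are: (-1 + 1i), (-1 - 1i), 3, (-2 + 1i), (-2 - 1i), -1.
Their magnitudes are: 1.414, 1.414, 3, 2.236, 2.236, 1.
Zeros with |z| < R = 2.0: (-1 + 1i), (-1 - 1i), -1.
Count = 3.
By the argument principle, (1/2πi) ∮_{|z|=R} p'(z)/p(z) dz equals exactly this count.

Number of zeros inside |z| < 2.0: 3.


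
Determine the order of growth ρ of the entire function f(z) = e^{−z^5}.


|e^{−z^5}| = e^{Re(-1·z^5) + 0} ≤ e^{1|z|^5 + 0} = e^{1r^5 + 0} on |z| = r, so ρ ≤ 5. Choosing z on |z|=r so that -1·z^5 is real positive (always possible by picking arg z appropriately) gives |f(z)| = e^{1r^5 + 0}, matching the bound. The additive constant 0 does not affect log log M(r) ~ 5·log r. Hence ρ = 5.
Therefore ρ = 5.

Order ρ = 5.


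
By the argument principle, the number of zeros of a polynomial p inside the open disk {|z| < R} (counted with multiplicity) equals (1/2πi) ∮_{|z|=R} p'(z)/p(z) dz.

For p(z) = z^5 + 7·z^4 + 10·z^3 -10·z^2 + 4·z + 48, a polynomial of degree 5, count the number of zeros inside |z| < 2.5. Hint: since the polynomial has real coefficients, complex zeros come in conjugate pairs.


The zeros of p are: -2, -3, -4, (1 + 1i), (1 - 1i).
Their magnitudes are: 2, 3, 4, 1.414, 1.414.
Zeros with |z| < R = 2.5: -2, (1 + 1i), (1 - 1i).
Count = 3.
By the argument principle, (1/2πi) ∮_{|z|=R} p'(z)/p(z) dz equals exactly this count.

Number of zeros inside |z| < 2.5: 3.


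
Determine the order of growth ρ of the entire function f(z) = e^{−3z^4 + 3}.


|e^{−3z^4 + 3}| = e^{Re(-3·z^4) + 3} ≤ e^{3|z|^4 + 3} = e^{3r^4 + 3} on |z| = r, so ρ ≤ 4. Choosing z on |z|=r so that -3·z^4 is real positive (always possible by picking arg z appropriately) gives |f(z)| = e^{3r^4 + 3}, matching the bound. The additive constant 3 does not affect log log M(r) ~ 4·log r. Hence ρ = 4.
Therefore ρ = 4.

Order ρ = 4.


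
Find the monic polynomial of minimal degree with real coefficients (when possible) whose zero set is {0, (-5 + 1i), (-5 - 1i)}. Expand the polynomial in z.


The polynomial is p(z) = ∏_{α ∈ S} (z − α), where S = {0, (-5 + 1i), (-5 - 1i)}.
Expanding the product yields: p(z) = z^3 + 10·z^2 + 26·z.
Note conjugate pairs combine to real quadratics: (z − (-5+1i))(z − (-5−1i)) = z² + 10z + 26.
The resulting polynomial has degree 3 and real coefficients as required.

p(z) = z^3 + 10·z^2 + 26·z.


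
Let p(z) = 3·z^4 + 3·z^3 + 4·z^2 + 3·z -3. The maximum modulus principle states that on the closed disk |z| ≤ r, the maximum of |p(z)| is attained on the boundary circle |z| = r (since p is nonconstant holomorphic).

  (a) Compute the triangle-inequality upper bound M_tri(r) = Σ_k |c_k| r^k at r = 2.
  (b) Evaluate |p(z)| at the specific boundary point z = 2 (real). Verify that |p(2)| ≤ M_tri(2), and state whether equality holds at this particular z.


Coefficients: c_0 = -3, c_1 = 3, c_2 = 4, c_3 = 3, c_4 = 3. Radius r = 2.
Part (a). Triangle bound: M_tri(r) = Σ_k |c_k| r^k
  = |-3|·2^0 + |3|·2^1 + |4|·2^2 + |3|·2^3 + |3|·2^4
  = 3 + 6 + 16 + 24 + 48 = 97.
This bounds M(r) := max_{|z|=r} |p(z)| from above; equality holds iff all terms c_k z^k can be made to align in phase at a single z on |z|=r.
Part (b). At z = 2 (real, on the circle |z| = r):
  p(2) = (-3)·2^0 + (3)·2^1 + (4)·2^2 + (3)·2^3 + (3)·2^4 = 91.
  |p(2)| = 91.
Check: |p(2)| = 91 ≤ 97 = M_tri(2). ✓ Equality does not hold at z = 2 (the coefficients have mixed signs, so the terms do not all align in phase there).

M_tri(2) = 97; |p(2)| = 91; equality at z=2: no.


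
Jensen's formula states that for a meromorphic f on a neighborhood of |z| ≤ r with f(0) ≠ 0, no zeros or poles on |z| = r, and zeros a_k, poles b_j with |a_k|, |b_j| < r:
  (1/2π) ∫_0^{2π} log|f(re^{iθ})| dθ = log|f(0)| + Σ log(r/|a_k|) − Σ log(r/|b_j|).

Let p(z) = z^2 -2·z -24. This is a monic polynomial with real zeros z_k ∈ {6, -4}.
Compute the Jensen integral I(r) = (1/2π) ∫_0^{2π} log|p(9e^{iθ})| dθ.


Zeros: -4, 6; r = 9.
Inside |z| < r: -4, 6. Outside (|z| ≥ r): ∅.
p(0) = -24, so log|p(0)| = log(24) = 3.1781.
Apply Jensen: I(r) = log|p(0)| + Σ_k log(r/|z_k|), summed over zeros inside |z| < r.
  log(r/|z_k|) for z_k = 6: log(9/6) = 0.4055
  log(r/|z_k|) for z_k = -4: log(9/4) = 0.8109
Sum over inside zeros: 1.2164.
I(r) = log|p(0)| + (inside sum) = 3.1781 + 1.2164 = 4.3944.
Closed form (all zeros inside, monic): I(r) = n·log(r) = 2·log(9) = 4.3944. ✓

I(r) ≈ 4.3944.


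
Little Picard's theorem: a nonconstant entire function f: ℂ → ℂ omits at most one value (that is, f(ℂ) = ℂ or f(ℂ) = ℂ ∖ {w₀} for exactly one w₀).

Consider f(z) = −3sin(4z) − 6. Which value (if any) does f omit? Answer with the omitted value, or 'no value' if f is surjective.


Little Picard bounds the complement of f(ℂ) to at most one point.
sin is entire and surjective onto ℂ: for every w ∈ ℂ, sin(ζ) = w has a solution ζ ∈ ℂ (e.g., via the complex inverse arcsin). With ζ = 4z this gives z = ζ/(4). Then -3·sin(4z) takes every value in -3·ℂ = ℂ, and adding -6 is a bijection of ℂ. So f is surjective and omits no value. (Note: only on the real line is sin bounded by [−1, 1].)

Omitted value: no value.


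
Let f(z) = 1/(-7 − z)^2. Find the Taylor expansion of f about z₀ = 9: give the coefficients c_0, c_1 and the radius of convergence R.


Let w = z − z₀, so z = z₀ + w.
Then -7 − z = -7 − (z₀ + w) = (-7 − z₀) − w = -16 − w.
f(z) = 1/(-16 − w)^2 = (1/(-16)^2) · (1 − w/(-16))^{−2}.
By the binomial series (1−u)^{−2} = Σ_{n≥0} C(n+1, 1) u^n for |u|<1, with u = w/(-16):
  c_n = C(n+1, 1) / (-16)^(n+2).
  c_0 = 1/(-16)^2 = 1/256.
  c_1 = 2/(-16)^3 = -1/2048.
The series is valid for |w/d| < 1, i.e. |z − z₀| < |d|.
Radius of convergence: R = |-7 − z₀| = |-16| = 16 (distance from z₀ to the singularity z = -7).

c_0 = 1/256, c_1 = -1/2048; R = 16.


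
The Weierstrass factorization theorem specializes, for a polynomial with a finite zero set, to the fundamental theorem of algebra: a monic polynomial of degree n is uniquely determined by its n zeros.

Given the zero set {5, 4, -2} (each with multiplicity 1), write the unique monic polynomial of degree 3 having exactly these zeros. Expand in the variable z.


The polynomial is p(z) = ∏_{α ∈ S} (z − α), where S = {5, 4, -2}.
Expanding the product yields: p(z) = z^3 -7·z^2 + 2·z + 40.
The resulting polynomial has degree 3 and real coefficients as required.

p(z) = z^3 -7·z^2 + 2·z + 40.


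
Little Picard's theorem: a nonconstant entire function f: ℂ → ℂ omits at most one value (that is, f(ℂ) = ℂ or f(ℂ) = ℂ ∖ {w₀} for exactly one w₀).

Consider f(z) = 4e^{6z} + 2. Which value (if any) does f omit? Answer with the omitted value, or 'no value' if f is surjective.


Little Picard bounds the complement of f(ℂ) to at most one point.
e^{6z} is never zero on ℂ, so 4·e^{6z} takes every value in ℂ ∖ {0}. Adding 2 shifts the range to ℂ ∖ {2}. Thus f omits exactly the value 2.

Omitted value: 2.


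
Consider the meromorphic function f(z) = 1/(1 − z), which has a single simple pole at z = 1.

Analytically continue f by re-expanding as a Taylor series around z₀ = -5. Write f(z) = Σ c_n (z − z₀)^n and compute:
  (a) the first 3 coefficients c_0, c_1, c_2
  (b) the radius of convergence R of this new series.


Let w = z − z₀, so z = z₀ + w.
Then 1 − z = 1 − (z₀ + w) = (1 − z₀) − w = 6 − w.
f(z) = 1/(6 − w) = (1/(6)) · 1/(1 − w/(6)) = Σ_{n≥0} w^n / (6)^(n+1).
So c_n = 1/(6)^(n+1):
  c_0 = 1/(6)^1 = 1/6.
  c_1 = 1/(6)^2 = 1/36.
  c_2 = 1/(6)^3 = 1/216.
The series is valid for |w/d| < 1, i.e. |z − z₀| < |d|.
Radius of convergence: R = |1 − z₀| = |6| = 6 (distance from z₀ to the singularity z = 1).

c_0 = 1/6, c_1 = 1/36, c_2 = 1/216; R = 6.


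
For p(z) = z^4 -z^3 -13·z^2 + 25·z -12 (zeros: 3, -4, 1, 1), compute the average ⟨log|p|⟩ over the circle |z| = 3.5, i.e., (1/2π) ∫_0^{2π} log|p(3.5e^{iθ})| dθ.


Zeros: -4, 1, 1, 3; r = 3.5.
Inside |z| < r: 1, 1, 3. Outside (|z| ≥ r): -4.
p(0) = -12, so log|p(0)| = log(12) = 2.4849.
Apply Jensen: I(r) = log|p(0)| + Σ_k log(r/|z_k|), summed over zeros inside |z| < r.
  log(r/|z_k|) for z_k = 3: log(3.5/3) = 0.1542
  log(r/|z_k|) for z_k = 1: log(3.5/1) = 1.2528
  log(r/|z_k|) for z_k = 1: log(3.5/1) = 1.2528
  Outside zeros (-4) contribute nothing to the Jensen sum.
Sum over inside zeros: 2.6597.
I(r) = log|p(0)| + (inside sum) = 2.4849 + 2.6597 = 5.1446.
Note: since some zeros are outside |z| ≤ r, the simplified n·log(r) form does NOT apply — only the inside zeros contribute.

I(r) ≈ 5.1446.


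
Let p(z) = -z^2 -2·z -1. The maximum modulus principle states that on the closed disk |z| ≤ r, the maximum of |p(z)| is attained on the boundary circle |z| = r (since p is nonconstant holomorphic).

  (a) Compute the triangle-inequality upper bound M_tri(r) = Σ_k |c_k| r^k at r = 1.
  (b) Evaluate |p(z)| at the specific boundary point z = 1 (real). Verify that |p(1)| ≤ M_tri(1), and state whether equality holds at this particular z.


Coefficients: c_0 = -1, c_1 = -2, c_2 = -1. Radius r = 1.
Part (a). Triangle bound: M_tri(r) = Σ_k |c_k| r^k
  = |-1|·1^0 + |-2|·1^1 + |-1|·1^2
  = 1 + 2 + 1 = 4.
This bounds M(r) := max_{|z|=r} |p(z)| from above; equality holds iff all terms c_k z^k can be made to align in phase at a single z on |z|=r.
Part (b). At z = 1 (real, on the circle |z| = r):
  p(1) = (-1)·1^0 + (-2)·1^1 + (-1)·1^2 = -4.
  |p(1)| = 4.
Since all nonzero coefficients share the same sign, |p(1)| = 4 = M_tri(1); the triangle bound is attained at z = 1, so in fact M(r) = 4.

M_tri(1) = 4; |p(1)| = 4; equality at z=1: yes.


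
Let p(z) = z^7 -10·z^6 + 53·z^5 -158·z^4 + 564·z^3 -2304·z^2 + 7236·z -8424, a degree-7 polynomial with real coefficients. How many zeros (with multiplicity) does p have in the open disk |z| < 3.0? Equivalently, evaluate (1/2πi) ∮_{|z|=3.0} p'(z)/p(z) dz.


The zeros of p are: (3 + 3i), (3 - 3i), (3 + 3i), (3 - 3i), (-2 + 3i), (-2 - 3i), 2.
Their magnitudes are: 4.243, 4.243, 4.243, 4.243, 3.606, 3.606, 2.
Zeros with |z| < R = 3.0: 2.
Count = 1.
By the argument principle, (1/2πi) ∮_{|z|=R} p'(z)/p(z) dz equals exactly this count.

Number of zeros inside |z| < 3.0: 1.


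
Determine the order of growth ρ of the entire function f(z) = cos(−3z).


cos(w) is a linear combination of e^{iw} and e^{−iw} (or e^w, e^{−w} in the hyperbolic case), so |cos(w)| ≤ e^{|w|}. With w = −3z, |w| ≤ 3|z| + 0 = 3r + 0 on |z| = r, giving M(r) ≤ e^{3r + 0}, so ρ ≤ 1. On a suitable ray (z = it for sin/cos; z = t for sinh/cosh, t real → ∞), |cos(−3z)| grows like e^{3|t|}/2, so ρ ≥ 1. Hence ρ = 1.
Therefore ρ = 1.

Order ρ = 1.


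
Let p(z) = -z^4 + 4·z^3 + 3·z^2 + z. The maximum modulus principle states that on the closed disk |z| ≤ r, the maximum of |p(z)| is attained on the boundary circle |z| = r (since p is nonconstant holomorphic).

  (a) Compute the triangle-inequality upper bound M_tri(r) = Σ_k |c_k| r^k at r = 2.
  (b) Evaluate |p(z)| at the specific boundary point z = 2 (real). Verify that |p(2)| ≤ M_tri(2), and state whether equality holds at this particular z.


Coefficients: c_0 = 0, c_1 = 1, c_2 = 3, c_3 = 4, c_4 = -1. Radius r = 2.
Part (a). Triangle bound: M_tri(r) = Σ_k |c_k| r^k
  = |0|·2^0 + |1|·2^1 + |3|·2^2 + |4|·2^3 + |-1|·2^4
  = 0 + 2 + 12 + 32 + 16 = 62.
This bounds M(r) := max_{|z|=r} |p(z)| from above; equality holds iff all terms c_k z^k can be made to align in phase at a single z on |z|=r.
Part (b). At z = 2 (real, on the circle |z| = r):
  p(2) = (0)·2^0 + (1)·2^1 + (3)·2^2 + (4)·2^3 + (-1)·2^4 = 30.
  |p(2)| = 30.
Check: |p(2)| = 30 ≤ 62 = M_tri(2). ✓ Equality does not hold at z = 2 (the coefficients have mixed signs, so the terms do not all align in phase there).

M_tri(2) = 62; |p(2)| = 30; equality at z=2: no.


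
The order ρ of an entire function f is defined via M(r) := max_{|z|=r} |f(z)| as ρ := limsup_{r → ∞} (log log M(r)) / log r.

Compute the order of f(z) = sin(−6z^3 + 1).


Write sin(w) = (e^{iw} ± e^{−iw})/(2 or 2i), so |sin(w)| ≤ e^{|w|}. With w = −6z^3 + 1, |w| ≤ 6r^3 + 1 on |z|=r, giving M(r) ≤ e^{6r^3 + 1} and ρ ≤ 3. For the lower bound, choose z on |z|=r with -6z^3 purely imaginary of modulus 6r^3; then |sin(−6z^3 + 1)| grows like e^{6r^3}/2, so ρ ≥ 3. Hence ρ = 3.
Therefore ρ = 3.

Order ρ = 3.


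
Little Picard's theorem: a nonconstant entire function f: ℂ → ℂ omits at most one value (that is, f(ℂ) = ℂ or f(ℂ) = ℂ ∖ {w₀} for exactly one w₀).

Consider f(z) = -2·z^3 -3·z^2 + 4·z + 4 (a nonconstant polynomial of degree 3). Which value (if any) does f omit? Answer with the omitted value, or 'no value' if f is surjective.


Little Picard bounds the complement of f(ℂ) to at most one point.
For every w ∈ ℂ, the equation p(z) − w = 0 is a nonconstant polynomial in z and hence has at least one root by the fundamental theorem of algebra. So p is surjective onto ℂ, omitting no value.

Omitted value: no value.
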